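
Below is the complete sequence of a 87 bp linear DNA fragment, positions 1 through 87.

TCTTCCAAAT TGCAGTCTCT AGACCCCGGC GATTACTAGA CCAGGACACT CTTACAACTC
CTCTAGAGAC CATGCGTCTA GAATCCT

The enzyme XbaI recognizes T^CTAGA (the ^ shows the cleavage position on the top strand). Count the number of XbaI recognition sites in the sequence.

3

TCTAGA occurs starting at positions 18, 62, 77.
XbaI cuts at 3 sites.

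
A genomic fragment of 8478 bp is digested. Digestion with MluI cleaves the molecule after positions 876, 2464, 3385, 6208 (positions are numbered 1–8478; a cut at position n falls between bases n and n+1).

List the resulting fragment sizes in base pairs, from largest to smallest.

Linear molecule, 4 cuts → 5 fragments:
  876 − 0 = 876 bp
  2464 − 876 = 1588 bp
  3385 − 2464 = 921 bp
  6208 − 3385 = 2823 bp
  8478 − 6208 = 2270 bp
Sorted largest to smallest: 2823, 2270, 1588, 921, 876 bp.

2823, 2270, 1588, 921, 876 bp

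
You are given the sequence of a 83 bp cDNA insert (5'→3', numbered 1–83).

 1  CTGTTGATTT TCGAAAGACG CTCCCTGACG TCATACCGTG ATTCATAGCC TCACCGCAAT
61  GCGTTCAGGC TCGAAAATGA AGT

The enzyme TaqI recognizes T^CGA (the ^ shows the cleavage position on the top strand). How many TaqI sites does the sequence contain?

2

TCGA occurs starting at positions 11, 71.
TaqI cuts at 2 sites.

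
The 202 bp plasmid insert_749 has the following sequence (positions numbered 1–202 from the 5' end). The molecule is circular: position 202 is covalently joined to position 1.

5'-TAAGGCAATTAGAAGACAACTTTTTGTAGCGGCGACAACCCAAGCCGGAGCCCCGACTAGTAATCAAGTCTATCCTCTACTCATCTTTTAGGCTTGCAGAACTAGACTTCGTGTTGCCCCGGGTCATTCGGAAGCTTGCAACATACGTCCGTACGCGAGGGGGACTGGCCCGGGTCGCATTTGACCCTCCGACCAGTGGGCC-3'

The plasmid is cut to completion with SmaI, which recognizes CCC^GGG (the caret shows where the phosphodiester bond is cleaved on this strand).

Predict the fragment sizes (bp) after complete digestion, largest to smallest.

SmaI sites (CCCGGG) start at positions 118, 169.
SmaI cuts after base 3 of each site, so after positions 120, 171.
Circular molecule, 2 cuts → 2 fragments:
  121–171 → 51 bp
  172–202 then 1–120 → 31 + 120 = 151 bp
Sorted largest to smallest: 151, 51 bp.

151, 51 bp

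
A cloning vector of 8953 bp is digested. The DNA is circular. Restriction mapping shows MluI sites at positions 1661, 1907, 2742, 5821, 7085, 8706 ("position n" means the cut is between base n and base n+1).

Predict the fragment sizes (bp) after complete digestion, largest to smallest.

3079, 1908, 1621, 1264, 835, 246 bp

Circular molecule, 6 cuts → 6 fragments:
  1907 − 1661 = 246 bp
  2742 − 1907 = 835 bp
  5821 − 2742 = 3079 bp
  7085 − 5821 = 1264 bp
  8706 − 7085 = 1621 bp
  wrap: 8953 − 8706 + 1661 = 1908 bp
Sorted largest to smallest: 3079, 1908, 1621, 1264, 835, 246 bp.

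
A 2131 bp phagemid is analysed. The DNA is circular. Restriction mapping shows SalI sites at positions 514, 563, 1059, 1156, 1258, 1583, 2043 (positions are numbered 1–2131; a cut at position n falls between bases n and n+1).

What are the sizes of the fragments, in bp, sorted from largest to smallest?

Circular molecule, 7 cuts → 7 fragments:
  563 − 514 = 49 bp
  1059 − 563 = 496 bp
  1156 − 1059 = 97 bp
  1258 − 1156 = 102 bp
  1583 − 1258 = 325 bp
  2043 − 1583 = 460 bp
  wrap: 2131 − 2043 + 514 = 602 bp
Sorted largest to smallest: 602, 496, 460, 325, 102, 97, 49 bp.

602, 496, 460, 325, 102, 97, 49 bp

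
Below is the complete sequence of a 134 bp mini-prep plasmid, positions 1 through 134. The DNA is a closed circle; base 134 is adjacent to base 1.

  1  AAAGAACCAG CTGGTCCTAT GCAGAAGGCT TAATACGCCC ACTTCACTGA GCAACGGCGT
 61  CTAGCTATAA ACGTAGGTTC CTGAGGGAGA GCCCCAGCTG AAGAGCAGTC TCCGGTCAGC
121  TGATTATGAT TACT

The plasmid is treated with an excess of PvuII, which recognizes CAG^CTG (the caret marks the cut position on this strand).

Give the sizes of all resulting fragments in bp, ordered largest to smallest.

87, 25, 22 bp

PvuII sites (CAGCTG) start at positions 8, 95, 117.
PvuII cuts after base 3 of each site, so after positions 10, 97, 119.
Circular molecule, 3 cuts → 3 fragments:
  11–97 → 87 bp
  98–119 → 22 bp
  120–134 then 1–10 → 15 + 10 = 25 bp
Sorted largest to smallest: 87, 25, 22 bp.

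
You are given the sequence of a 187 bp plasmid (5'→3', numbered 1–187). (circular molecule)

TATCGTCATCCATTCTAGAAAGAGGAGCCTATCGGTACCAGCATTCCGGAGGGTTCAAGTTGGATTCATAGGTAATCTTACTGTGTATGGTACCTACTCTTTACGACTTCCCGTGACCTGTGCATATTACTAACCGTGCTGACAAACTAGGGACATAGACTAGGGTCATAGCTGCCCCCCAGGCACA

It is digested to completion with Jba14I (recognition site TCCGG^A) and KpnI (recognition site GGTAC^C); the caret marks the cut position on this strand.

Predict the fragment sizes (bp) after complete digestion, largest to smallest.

The Jba14I site (TCCGGA) starts at position 45.
Jba14I cuts after base 5 of each site (before the last base), so after position 49.
KpnI sites (GGTACC) start at positions 34, 89.
KpnI cuts after base 5 of each site (before the last base), so after positions 38, 93.
Combined cut positions: 38, 49, 93.
Circular molecule, 3 cuts → 3 fragments:
  39–49 → 11 bp
  50–93 → 44 bp
  94–187 then 1–38 → 94 + 38 = 132 bp
Sorted largest to smallest: 132, 44, 11 bp.

132, 44, 11 bp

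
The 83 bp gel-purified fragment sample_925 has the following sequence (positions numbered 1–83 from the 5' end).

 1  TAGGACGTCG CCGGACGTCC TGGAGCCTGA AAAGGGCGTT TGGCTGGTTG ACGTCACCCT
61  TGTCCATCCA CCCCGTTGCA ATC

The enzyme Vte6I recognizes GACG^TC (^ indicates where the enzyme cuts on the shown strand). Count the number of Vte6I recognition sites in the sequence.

3

GACGTC occurs starting at positions 4, 14, 50.
Vte6I cuts at 3 sites.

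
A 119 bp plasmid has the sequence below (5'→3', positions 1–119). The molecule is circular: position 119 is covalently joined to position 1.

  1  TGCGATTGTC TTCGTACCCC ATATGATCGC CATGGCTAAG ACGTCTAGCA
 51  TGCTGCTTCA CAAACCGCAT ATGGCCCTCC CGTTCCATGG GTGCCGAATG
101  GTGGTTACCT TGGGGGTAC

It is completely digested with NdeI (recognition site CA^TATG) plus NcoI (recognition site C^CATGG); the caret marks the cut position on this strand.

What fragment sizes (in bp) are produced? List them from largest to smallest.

55, 39, 16, 9 bp

NdeI sites (CATATG) start at positions 20, 68.
NdeI cuts after base 2 of each site, so after positions 21, 69.
NcoI sites (CCATGG) start at positions 30, 85.
NcoI cuts after the first base of each site, so after positions 30, 85.
Combined cut positions: 21, 30, 69, 85.
Circular molecule, 4 cuts → 4 fragments:
  22–30 → 9 bp
  31–69 → 39 bp
  70–85 → 16 bp
  86–119 then 1–21 → 34 + 21 = 55 bp
Sorted largest to smallest: 55, 39, 16, 9 bp.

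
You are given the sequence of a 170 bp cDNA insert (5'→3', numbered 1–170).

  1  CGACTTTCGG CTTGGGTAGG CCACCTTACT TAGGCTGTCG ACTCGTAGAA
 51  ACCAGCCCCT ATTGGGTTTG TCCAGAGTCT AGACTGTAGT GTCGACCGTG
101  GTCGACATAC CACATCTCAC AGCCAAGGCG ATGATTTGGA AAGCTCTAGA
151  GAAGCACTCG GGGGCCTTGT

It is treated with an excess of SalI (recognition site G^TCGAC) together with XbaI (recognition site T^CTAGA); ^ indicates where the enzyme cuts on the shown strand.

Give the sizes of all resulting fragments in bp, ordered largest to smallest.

SalI sites (GTCGAC) start at positions 37, 91, 101.
SalI cuts after the first base of each site, so after positions 37, 91, 101.
XbaI sites (TCTAGA) start at positions 78, 145.
XbaI cuts after the first base of each site, so after positions 78, 145.
Combined cut positions: 37, 78, 91, 101, 145.
Linear molecule, 5 cuts → 6 fragments:
  1–37 → 37 bp
  38–78 → 41 bp
  79–91 → 13 bp
  92–101 → 10 bp
  102–145 → 44 bp
  146–170 → 25 bp
Sorted largest to smallest: 44, 41, 37, 25, 13, 10 bp.

44, 41, 37, 25, 13, 10 bp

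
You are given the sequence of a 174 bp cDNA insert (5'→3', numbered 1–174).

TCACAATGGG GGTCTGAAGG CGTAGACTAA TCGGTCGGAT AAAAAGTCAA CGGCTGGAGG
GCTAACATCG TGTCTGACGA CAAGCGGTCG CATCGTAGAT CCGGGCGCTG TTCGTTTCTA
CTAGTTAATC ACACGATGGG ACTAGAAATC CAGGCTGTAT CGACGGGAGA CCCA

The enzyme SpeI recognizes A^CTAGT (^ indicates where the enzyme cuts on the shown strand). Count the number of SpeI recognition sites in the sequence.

ACTAGT occurs starting at position 120.
SpeI cuts at 1 site.

1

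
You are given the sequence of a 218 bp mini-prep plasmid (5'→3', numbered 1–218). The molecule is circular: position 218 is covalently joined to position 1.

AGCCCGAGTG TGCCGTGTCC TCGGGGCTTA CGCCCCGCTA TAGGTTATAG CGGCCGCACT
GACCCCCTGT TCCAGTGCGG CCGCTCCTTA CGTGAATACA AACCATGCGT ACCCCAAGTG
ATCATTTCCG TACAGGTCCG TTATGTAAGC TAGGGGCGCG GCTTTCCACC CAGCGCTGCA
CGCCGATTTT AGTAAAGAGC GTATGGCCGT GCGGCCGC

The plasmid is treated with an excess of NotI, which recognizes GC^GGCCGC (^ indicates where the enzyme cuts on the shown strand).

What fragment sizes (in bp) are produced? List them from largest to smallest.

134, 57, 27 bp

NotI sites (GCGGCCGC) start at positions 50, 77, 211.
NotI cuts after base 2 of each site, so after positions 51, 78, 212.
Circular molecule, 3 cuts → 3 fragments:
  52–78 → 27 bp
  79–212 → 134 bp
  213–218 then 1–51 → 6 + 51 = 57 bp
Sorted largest to smallest: 134, 57, 27 bp.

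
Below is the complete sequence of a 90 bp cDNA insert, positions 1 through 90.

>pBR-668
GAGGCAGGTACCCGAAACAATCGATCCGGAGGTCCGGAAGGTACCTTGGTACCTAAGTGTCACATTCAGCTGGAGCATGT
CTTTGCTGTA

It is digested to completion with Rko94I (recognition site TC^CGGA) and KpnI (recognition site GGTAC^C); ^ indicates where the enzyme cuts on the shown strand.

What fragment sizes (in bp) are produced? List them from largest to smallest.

38, 15, 11, 10, 8, 8 bp

Rko94I sites (TCCGGA) start at positions 25, 33.
Rko94I cuts after base 2 of each site, so after positions 26, 34.
KpnI sites (GGTACC) start at positions 7, 40, 48.
KpnI cuts after base 5 of each site (before the last base), so after positions 11, 44, 52.
Combined cut positions: 11, 26, 34, 44, 52.
Linear molecule, 5 cuts → 6 fragments:
  1–11 → 11 bp
  12–26 → 15 bp
  27–34 → 8 bp
  35–44 → 10 bp
  45–52 → 8 bp
  53–90 → 38 bp
Sorted largest to smallest: 38, 15, 11, 10, 8, 8 bp.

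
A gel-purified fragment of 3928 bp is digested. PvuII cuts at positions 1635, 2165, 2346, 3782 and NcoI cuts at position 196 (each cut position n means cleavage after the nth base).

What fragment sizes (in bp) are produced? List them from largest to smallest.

1439, 1436, 530, 196, 181, 146 bp

Combined cut positions (sorted): 196, 1635, 2165, 2346, 3782.
Linear molecule, 5 cuts → 6 fragments:
  196 − 0 = 196 bp
  1635 − 196 = 1439 bp
  2165 − 1635 = 530 bp
  2346 − 2165 = 181 bp
  3782 − 2346 = 1436 bp
  3928 − 3782 = 146 bp
Sorted largest to smallest: 1439, 1436, 530, 196, 181, 146 bp.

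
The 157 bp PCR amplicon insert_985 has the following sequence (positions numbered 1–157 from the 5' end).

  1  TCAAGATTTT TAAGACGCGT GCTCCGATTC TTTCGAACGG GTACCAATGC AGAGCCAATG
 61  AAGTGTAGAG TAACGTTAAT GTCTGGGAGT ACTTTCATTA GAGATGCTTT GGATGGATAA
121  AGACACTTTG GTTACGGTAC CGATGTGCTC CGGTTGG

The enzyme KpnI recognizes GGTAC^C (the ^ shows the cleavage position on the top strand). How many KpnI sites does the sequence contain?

2

GGTACC occurs starting at positions 40, 136.
KpnI cuts at 2 sites.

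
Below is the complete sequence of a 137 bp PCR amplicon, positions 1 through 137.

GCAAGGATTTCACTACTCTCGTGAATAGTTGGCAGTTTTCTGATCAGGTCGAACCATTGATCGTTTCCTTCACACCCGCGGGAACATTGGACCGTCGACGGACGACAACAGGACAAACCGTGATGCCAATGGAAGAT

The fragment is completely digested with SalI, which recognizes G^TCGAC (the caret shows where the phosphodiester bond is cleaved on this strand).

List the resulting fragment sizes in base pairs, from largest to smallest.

94, 43 bp

The SalI site (GTCGAC) starts at position 94.
SalI cuts after the first base of each site, so after position 94.
Linear molecule, 1 cut → 2 fragments:
  1–94 → 94 bp
  95–137 → 43 bp
Sorted largest to smallest: 94, 43 bp.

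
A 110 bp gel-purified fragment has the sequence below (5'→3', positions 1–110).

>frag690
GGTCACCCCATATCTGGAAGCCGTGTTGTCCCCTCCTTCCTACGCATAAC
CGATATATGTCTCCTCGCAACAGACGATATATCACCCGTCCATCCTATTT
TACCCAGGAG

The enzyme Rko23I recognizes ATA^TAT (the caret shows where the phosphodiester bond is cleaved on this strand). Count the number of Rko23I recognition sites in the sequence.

2

ATATAT occurs starting at positions 53, 77.
Rko23I cuts at 2 sites.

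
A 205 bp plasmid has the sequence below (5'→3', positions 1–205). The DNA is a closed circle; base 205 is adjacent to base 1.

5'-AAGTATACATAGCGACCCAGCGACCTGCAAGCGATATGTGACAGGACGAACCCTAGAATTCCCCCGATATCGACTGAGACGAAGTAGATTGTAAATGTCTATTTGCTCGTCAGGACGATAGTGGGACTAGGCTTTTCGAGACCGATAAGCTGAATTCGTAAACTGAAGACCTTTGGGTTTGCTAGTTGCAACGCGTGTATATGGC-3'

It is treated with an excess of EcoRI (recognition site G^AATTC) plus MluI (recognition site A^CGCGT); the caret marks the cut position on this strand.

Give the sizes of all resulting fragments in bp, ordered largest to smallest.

EcoRI sites (GAATTC) start at positions 56, 152.
EcoRI cuts after the first base of each site, so after positions 56, 152.
The MluI site (ACGCGT) starts at position 191.
MluI cuts after the first base of each site, so after position 191.
Combined cut positions: 56, 152, 191.
Circular molecule, 3 cuts → 3 fragments:
  57–152 → 96 bp
  153–191 → 39 bp
  192–205 then 1–56 → 14 + 56 = 70 bp
Sorted largest to smallest: 96, 70, 39 bp.

96, 70, 39 bp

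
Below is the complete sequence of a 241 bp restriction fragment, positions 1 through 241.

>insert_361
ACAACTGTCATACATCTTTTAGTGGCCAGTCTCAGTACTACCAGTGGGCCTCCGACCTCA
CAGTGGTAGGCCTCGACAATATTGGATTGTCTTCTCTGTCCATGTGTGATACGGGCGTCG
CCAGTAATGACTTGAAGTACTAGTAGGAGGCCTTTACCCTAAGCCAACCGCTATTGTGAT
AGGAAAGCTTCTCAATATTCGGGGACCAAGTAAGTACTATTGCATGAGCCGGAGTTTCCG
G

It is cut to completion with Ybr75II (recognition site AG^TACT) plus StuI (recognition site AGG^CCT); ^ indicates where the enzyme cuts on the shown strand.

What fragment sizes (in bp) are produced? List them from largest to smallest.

Ybr75II sites (AGTACT) start at positions 34, 136, 213.
Ybr75II cuts after base 2 of each site, so after positions 35, 137, 214.
StuI sites (AGGCCT) start at positions 68, 148.
StuI cuts after base 3 of each site, so after positions 70, 150.
Combined cut positions: 35, 70, 137, 150, 214.
Linear molecule, 5 cuts → 6 fragments:
  1–35 → 35 bp
  36–70 → 35 bp
  71–137 → 67 bp
  138–150 → 13 bp
  151–214 → 64 bp
  215–241 → 27 bp
Sorted largest to smallest: 67, 64, 35, 35, 27, 13 bp.

67, 64, 35, 35, 27, 13 bp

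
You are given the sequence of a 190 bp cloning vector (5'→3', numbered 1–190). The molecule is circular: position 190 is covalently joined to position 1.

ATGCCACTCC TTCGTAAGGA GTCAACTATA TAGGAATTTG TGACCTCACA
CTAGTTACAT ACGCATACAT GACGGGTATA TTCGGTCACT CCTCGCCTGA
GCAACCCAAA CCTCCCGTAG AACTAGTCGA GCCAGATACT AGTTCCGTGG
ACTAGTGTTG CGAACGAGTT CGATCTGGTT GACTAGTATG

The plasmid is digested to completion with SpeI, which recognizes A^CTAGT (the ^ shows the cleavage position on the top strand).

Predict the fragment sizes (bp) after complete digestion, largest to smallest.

72, 58, 31, 16, 13 bp

SpeI sites (ACTAGT) start at positions 50, 122, 138, 151, 182.
SpeI cuts after the first base of each site, so after positions 50, 122, 138, 151, 182.
Circular molecule, 5 cuts → 5 fragments:
  51–122 → 72 bp
  123–138 → 16 bp
  139–151 → 13 bp
  152–182 → 31 bp
  183–190 then 1–50 → 8 + 50 = 58 bp
Sorted largest to smallest: 72, 58, 31, 16, 13 bp.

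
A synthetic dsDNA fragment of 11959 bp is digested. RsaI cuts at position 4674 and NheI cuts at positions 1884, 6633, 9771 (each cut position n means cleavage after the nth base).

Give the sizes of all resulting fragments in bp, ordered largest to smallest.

Combined cut positions (sorted): 1884, 4674, 6633, 9771.
Linear molecule, 4 cuts → 5 fragments:
  1884 − 0 = 1884 bp
  4674 − 1884 = 2790 bp
  6633 − 4674 = 1959 bp
  9771 − 6633 = 3138 bp
  11959 − 9771 = 2188 bp
Sorted largest to smallest: 3138, 2790, 2188, 1959, 1884 bp.

3138, 2790, 2188, 1959, 1884 bp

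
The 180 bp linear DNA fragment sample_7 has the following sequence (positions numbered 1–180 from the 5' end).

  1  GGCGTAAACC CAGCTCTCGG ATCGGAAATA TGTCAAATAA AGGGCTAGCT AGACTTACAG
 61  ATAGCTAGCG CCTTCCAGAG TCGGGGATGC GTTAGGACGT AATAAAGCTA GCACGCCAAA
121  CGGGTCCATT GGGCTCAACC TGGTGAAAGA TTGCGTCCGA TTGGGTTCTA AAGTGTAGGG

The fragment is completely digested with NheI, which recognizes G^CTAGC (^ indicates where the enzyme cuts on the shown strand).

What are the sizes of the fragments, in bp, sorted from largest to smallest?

NheI sites (GCTAGC) start at positions 44, 64, 107.
NheI cuts after the first base of each site, so after positions 44, 64, 107.
Linear molecule, 3 cuts → 4 fragments:
  1–44 → 44 bp
  45–64 → 20 bp
  65–107 → 43 bp
  108–180 → 73 bp
Sorted largest to smallest: 73, 44, 43, 20 bp.

73, 44, 43, 20 bp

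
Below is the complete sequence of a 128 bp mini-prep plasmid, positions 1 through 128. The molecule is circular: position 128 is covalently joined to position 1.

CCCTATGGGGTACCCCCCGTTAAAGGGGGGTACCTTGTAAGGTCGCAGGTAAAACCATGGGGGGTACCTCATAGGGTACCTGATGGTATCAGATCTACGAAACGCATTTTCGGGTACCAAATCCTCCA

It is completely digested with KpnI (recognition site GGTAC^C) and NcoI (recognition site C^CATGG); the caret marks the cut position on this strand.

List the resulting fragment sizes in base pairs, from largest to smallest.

38, 24, 22, 20, 12, 12 bp

KpnI sites (GGTACC) start at positions 9, 29, 63, 75, 113.
KpnI cuts after base 5 of each site (before the last base), so after positions 13, 33, 67, 79, 117.
The NcoI site (CCATGG) starts at position 55.
NcoI cuts after the first base of each site, so after position 55.
Combined cut positions: 13, 33, 55, 67, 79, 117.
Circular molecule, 6 cuts → 6 fragments:
  14–33 → 20 bp
  34–55 → 22 bp
  56–67 → 12 bp
  68–79 → 12 bp
  80–117 → 38 bp
  118–128 then 1–13 → 11 + 13 = 24 bp
Sorted largest to smallest: 38, 24, 22, 20, 12, 12 bp.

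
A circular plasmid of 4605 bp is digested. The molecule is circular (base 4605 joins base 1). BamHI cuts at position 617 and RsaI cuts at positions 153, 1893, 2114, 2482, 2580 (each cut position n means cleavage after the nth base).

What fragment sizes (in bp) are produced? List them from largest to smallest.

Combined cut positions (sorted): 153, 617, 1893, 2114, 2482, 2580.
Circular molecule, 6 cuts → 6 fragments:
  617 − 153 = 464 bp
  1893 − 617 = 1276 bp
  2114 − 1893 = 221 bp
  2482 − 2114 = 368 bp
  2580 − 2482 = 98 bp
  wrap: 4605 − 2580 + 153 = 2178 bp
Sorted largest to smallest: 2178, 1276, 464, 368, 221, 98 bp.

2178, 1276, 464, 368, 221, 98 bp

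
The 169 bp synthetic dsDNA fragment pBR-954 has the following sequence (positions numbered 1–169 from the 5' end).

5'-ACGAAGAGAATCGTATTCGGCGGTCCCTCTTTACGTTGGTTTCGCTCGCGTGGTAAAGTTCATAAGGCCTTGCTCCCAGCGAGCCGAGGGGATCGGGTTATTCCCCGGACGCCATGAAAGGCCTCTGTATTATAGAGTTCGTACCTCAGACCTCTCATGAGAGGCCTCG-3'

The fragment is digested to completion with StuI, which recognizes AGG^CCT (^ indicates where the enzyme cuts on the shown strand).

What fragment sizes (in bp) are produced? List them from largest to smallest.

StuI sites (AGGCCT) start at positions 65, 119, 162.
StuI cuts after base 3 of each site, so after positions 67, 121, 164.
Linear molecule, 3 cuts → 4 fragments:
  1–67 → 67 bp
  68–121 → 54 bp
  122–164 → 43 bp
  165–169 → 5 bp
Sorted largest to smallest: 67, 54, 43, 5 bp.

67, 54, 43, 5 bp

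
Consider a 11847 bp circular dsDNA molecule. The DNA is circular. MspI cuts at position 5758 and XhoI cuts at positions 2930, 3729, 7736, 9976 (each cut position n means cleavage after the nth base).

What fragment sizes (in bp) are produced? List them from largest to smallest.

Combined cut positions (sorted): 2930, 3729, 5758, 7736, 9976.
Circular molecule, 5 cuts → 5 fragments:
  3729 − 2930 = 799 bp
  5758 − 3729 = 2029 bp
  7736 − 5758 = 1978 bp
  9976 − 7736 = 2240 bp
  wrap: 11847 − 9976 + 2930 = 4801 bp
Sorted largest to smallest: 4801, 2240, 2029, 1978, 799 bp.

4801, 2240, 2029, 1978, 799 bp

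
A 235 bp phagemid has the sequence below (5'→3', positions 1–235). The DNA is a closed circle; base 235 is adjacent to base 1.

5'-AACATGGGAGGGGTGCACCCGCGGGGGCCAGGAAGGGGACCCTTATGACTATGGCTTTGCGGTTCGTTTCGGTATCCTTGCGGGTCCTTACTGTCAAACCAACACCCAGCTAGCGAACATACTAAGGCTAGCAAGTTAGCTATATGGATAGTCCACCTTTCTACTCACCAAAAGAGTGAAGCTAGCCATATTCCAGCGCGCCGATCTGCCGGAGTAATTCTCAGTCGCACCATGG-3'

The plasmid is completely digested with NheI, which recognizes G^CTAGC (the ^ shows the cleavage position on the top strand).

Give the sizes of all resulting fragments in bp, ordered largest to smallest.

163, 54, 18 bp

NheI sites (GCTAGC) start at positions 109, 127, 181.
NheI cuts after the first base of each site, so after positions 109, 127, 181.
Circular molecule, 3 cuts → 3 fragments:
  110–127 → 18 bp
  128–181 → 54 bp
  182–235 then 1–109 → 54 + 109 = 163 bp
Sorted largest to smallest: 163, 54, 18 bp.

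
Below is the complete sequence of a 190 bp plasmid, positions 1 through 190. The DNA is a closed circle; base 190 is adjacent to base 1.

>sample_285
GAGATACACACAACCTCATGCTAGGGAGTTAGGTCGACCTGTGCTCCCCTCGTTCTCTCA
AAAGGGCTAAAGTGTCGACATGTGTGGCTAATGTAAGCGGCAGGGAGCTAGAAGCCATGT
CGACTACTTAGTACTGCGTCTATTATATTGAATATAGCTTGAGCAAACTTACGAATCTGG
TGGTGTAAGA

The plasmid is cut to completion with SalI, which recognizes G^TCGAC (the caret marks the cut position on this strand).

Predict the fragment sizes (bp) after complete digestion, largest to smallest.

SalI sites (GTCGAC) start at positions 33, 74, 119.
SalI cuts after the first base of each site, so after positions 33, 74, 119.
Circular molecule, 3 cuts → 3 fragments:
  34–74 → 41 bp
  75–119 → 45 bp
  120–190 then 1–33 → 71 + 33 = 104 bp
Sorted largest to smallest: 104, 45, 41 bp.

104, 45, 41 bp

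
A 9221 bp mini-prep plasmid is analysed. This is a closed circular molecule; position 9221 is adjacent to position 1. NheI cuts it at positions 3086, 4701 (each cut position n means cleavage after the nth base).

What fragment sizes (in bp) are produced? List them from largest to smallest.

7606, 1615 bp

Circular molecule, 2 cuts → 2 fragments:
  4701 − 3086 = 1615 bp
  wrap: 9221 − 4701 + 3086 = 7606 bp
Sorted largest to smallest: 7606, 1615 bp.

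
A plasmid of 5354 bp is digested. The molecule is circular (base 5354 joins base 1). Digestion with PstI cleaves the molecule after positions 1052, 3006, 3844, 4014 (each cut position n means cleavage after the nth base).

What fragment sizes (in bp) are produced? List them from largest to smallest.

Circular molecule, 4 cuts → 4 fragments:
  3006 − 1052 = 1954 bp
  3844 − 3006 = 838 bp
  4014 − 3844 = 170 bp
  wrap: 5354 − 4014 + 1052 = 2392 bp
Sorted largest to smallest: 2392, 1954, 838, 170 bp.

2392, 1954, 838, 170 bp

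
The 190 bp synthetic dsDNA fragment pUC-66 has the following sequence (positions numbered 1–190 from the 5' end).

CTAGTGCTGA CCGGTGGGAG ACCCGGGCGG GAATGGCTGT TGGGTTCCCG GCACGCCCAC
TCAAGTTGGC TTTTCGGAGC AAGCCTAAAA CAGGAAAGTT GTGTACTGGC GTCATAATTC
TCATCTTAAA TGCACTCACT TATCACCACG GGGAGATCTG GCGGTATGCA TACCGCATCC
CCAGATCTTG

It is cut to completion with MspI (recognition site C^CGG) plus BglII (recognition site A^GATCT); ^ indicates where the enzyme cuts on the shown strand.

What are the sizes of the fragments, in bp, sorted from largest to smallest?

106, 29, 25, 12, 11, 7 bp

MspI sites (CCGG) start at positions 11, 23, 48.
MspI cuts after the first base of each site, so after positions 11, 23, 48.
BglII sites (AGATCT) start at positions 154, 183.
BglII cuts after the first base of each site, so after positions 154, 183.
Combined cut positions: 11, 23, 48, 154, 183.
Linear molecule, 5 cuts → 6 fragments:
  1–11 → 11 bp
  12–23 → 12 bp
  24–48 → 25 bp
  49–154 → 106 bp
  155–183 → 29 bp
  184–190 → 7 bp
Sorted largest to smallest: 106, 29, 25, 12, 11, 7 bp.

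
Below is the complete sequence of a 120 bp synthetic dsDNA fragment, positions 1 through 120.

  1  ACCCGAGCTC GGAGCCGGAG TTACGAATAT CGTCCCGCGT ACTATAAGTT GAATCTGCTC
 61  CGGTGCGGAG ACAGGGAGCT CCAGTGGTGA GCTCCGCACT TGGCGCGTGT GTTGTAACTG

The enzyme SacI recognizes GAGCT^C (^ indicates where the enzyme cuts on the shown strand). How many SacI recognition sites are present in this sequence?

3

GAGCTC occurs starting at positions 5, 76, 89.
SacI cuts at 3 sites.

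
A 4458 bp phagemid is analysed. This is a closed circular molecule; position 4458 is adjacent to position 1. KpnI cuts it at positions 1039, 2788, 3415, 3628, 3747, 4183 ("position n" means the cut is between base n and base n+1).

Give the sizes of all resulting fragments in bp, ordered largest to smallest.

Circular molecule, 6 cuts → 6 fragments:
  2788 − 1039 = 1749 bp
  3415 − 2788 = 627 bp
  3628 − 3415 = 213 bp
  3747 − 3628 = 119 bp
  4183 − 3747 = 436 bp
  wrap: 4458 − 4183 + 1039 = 1314 bp
Sorted largest to smallest: 1749, 1314, 627, 436, 213, 119 bp.

1749, 1314, 627, 436, 213, 119 bp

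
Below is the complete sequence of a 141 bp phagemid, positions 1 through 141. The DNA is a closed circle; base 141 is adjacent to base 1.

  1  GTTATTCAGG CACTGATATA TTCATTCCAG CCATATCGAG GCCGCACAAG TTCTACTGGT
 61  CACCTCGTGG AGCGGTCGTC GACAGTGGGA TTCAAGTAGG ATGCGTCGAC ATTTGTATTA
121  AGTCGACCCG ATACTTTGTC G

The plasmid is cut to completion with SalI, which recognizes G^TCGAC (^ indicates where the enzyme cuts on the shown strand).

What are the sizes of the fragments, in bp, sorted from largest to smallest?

SalI sites (GTCGAC) start at positions 78, 105, 122.
SalI cuts after the first base of each site, so after positions 78, 105, 122.
Circular molecule, 3 cuts → 3 fragments:
  79–105 → 27 bp
  106–122 → 17 bp
  123–141 then 1–78 → 19 + 78 = 97 bp
Sorted largest to smallest: 97, 27, 17 bp.

97, 27, 17 bp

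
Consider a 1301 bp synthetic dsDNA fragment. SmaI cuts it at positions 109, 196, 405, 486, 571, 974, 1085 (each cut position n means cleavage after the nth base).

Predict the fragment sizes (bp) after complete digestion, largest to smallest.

403, 216, 209, 111, 109, 87, 85, 81 bp

Linear molecule, 7 cuts → 8 fragments:
  109 − 0 = 109 bp
  196 − 109 = 87 bp
  405 − 196 = 209 bp
  486 − 405 = 81 bp
  571 − 486 = 85 bp
  974 − 571 = 403 bp
  1085 − 974 = 111 bp
  1301 − 1085 = 216 bp
Sorted largest to smallest: 403, 216, 209, 111, 109, 87, 85, 81 bp.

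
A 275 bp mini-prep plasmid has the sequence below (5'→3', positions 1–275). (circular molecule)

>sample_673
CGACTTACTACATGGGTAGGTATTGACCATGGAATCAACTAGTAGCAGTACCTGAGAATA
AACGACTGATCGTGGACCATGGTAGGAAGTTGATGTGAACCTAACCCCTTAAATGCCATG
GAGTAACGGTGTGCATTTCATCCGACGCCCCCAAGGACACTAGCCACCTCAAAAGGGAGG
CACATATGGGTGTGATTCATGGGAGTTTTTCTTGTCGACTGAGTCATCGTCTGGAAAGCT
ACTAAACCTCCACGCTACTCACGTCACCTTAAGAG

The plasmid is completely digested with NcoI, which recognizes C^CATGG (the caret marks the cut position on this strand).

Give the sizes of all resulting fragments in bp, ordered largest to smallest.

NcoI sites (CCATGG) start at positions 27, 77, 116.
NcoI cuts after the first base of each site, so after positions 27, 77, 116.
Circular molecule, 3 cuts → 3 fragments:
  28–77 → 50 bp
  78–116 → 39 bp
  117–275 then 1–27 → 159 + 27 = 186 bp
Sorted largest to smallest: 186, 50, 39 bp.

186, 50, 39 bp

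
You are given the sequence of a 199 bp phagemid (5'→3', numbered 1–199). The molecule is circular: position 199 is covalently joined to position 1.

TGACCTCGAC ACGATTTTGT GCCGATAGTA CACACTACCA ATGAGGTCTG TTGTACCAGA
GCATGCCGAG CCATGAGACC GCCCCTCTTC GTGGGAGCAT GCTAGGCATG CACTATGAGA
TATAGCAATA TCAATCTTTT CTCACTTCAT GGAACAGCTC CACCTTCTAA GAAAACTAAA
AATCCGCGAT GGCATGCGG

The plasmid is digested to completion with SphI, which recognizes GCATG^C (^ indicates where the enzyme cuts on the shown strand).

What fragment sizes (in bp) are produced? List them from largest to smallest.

SphI sites (GCATGC) start at positions 61, 97, 106, 192.
SphI cuts after base 5 of each site (before the last base), so after positions 65, 101, 110, 196.
Circular molecule, 4 cuts → 4 fragments:
  66–101 → 36 bp
  102–110 → 9 bp
  111–196 → 86 bp
  197–199 then 1–65 → 3 + 65 = 68 bp
Sorted largest to smallest: 86, 68, 36, 9 bp.

86, 68, 36, 9 bp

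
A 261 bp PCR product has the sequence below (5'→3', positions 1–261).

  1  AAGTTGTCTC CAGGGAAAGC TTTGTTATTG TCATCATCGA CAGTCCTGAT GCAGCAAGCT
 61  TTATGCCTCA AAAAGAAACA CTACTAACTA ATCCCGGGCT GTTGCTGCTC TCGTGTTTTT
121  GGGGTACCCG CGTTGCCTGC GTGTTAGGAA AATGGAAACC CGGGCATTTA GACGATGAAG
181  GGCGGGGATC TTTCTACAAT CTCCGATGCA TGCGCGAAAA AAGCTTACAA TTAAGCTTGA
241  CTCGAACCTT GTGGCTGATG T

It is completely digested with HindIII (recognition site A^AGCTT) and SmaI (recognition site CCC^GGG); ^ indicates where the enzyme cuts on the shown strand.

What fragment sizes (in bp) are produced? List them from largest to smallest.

HindIII sites (AAGCTT) start at positions 17, 56, 221, 233.
HindIII cuts after the first base of each site, so after positions 17, 56, 221, 233.
SmaI sites (CCCGGG) start at positions 93, 159.
SmaI cuts after base 3 of each site, so after positions 95, 161.
Combined cut positions: 17, 56, 95, 161, 221, 233.
Linear molecule, 6 cuts → 7 fragments:
  1–17 → 17 bp
  18–56 → 39 bp
  57–95 → 39 bp
  96–161 → 66 bp
  162–221 → 60 bp
  222–233 → 12 bp
  234–261 → 28 bp
Sorted largest to smallest: 66, 60, 39, 39, 28, 17, 12 bp.

66, 60, 39, 39, 28, 17, 12 bp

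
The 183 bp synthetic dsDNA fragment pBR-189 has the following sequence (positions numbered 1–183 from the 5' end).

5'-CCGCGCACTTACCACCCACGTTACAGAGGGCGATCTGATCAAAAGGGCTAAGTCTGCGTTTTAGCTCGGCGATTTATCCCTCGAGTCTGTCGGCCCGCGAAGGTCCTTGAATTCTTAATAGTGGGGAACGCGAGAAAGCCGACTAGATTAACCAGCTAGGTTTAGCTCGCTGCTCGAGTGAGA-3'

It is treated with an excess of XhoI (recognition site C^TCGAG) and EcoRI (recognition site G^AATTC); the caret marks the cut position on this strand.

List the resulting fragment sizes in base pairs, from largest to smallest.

80, 64, 29, 10 bp

XhoI sites (CTCGAG) start at positions 80, 173.
XhoI cuts after the first base of each site, so after positions 80, 173.
The EcoRI site (GAATTC) starts at position 109.
EcoRI cuts after the first base of each site, so after position 109.
Combined cut positions: 80, 109, 173.
Linear molecule, 3 cuts → 4 fragments:
  1–80 → 80 bp
  81–109 → 29 bp
  110–173 → 64 bp
  174–183 → 10 bp
Sorted largest to smallest: 80, 64, 29, 10 bp.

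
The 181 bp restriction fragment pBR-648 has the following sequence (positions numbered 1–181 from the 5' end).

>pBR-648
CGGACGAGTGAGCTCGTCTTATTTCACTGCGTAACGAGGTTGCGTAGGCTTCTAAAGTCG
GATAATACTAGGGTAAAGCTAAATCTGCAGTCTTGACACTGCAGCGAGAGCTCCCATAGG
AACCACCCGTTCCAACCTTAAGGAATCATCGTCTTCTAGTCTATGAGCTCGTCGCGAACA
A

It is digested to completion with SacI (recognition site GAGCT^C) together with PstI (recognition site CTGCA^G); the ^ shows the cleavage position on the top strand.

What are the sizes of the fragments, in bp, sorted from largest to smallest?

75, 57, 14, 14, 12, 9 bp

SacI sites (GAGCTC) start at positions 10, 108, 165.
SacI cuts after base 5 of each site (before the last base), so after positions 14, 112, 169.
PstI sites (CTGCAG) start at positions 85, 99.
PstI cuts after base 5 of each site (before the last base), so after positions 89, 103.
Combined cut positions: 14, 89, 103, 112, 169.
Linear molecule, 5 cuts → 6 fragments:
  1–14 → 14 bp
  15–89 → 75 bp
  90–103 → 14 bp
  104–112 → 9 bp
  113–169 → 57 bp
  170–181 → 12 bp
Sorted largest to smallest: 75, 57, 14, 14, 12, 9 bp.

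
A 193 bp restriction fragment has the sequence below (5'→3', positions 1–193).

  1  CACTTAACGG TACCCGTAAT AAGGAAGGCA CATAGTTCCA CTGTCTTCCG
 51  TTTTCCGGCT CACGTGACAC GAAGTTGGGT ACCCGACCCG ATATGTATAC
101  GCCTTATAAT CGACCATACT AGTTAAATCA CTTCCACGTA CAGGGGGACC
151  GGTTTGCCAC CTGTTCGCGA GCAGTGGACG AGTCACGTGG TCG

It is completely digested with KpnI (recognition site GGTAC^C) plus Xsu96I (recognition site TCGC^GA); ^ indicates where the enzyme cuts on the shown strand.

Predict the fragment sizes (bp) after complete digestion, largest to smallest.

86, 69, 25, 13 bp

KpnI sites (GGTACC) start at positions 9, 78.
KpnI cuts after base 5 of each site (before the last base), so after positions 13, 82.
The Xsu96I site (TCGCGA) starts at position 165.
Xsu96I cuts after base 4 of each site, so after position 168.
Combined cut positions: 13, 82, 168.
Linear molecule, 3 cuts → 4 fragments:
  1–13 → 13 bp
  14–82 → 69 bp
  83–168 → 86 bp
  169–193 → 25 bp
Sorted largest to smallest: 86, 69, 25, 13 bp.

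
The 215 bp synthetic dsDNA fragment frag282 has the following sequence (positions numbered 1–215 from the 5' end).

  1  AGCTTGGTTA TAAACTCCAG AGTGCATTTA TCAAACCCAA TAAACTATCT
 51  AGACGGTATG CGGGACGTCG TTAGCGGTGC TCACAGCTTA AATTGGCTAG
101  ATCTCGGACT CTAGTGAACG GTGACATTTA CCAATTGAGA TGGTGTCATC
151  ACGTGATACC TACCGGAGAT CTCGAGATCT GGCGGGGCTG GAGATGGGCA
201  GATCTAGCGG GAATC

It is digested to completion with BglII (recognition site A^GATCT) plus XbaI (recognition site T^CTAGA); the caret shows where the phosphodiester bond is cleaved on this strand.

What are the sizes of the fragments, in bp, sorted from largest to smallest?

BglII sites (AGATCT) start at positions 99, 167, 175, 200.
BglII cuts after the first base of each site, so after positions 99, 167, 175, 200.
The XbaI site (TCTAGA) starts at position 48.
XbaI cuts after the first base of each site, so after position 48.
Combined cut positions: 48, 99, 167, 175, 200.
Linear molecule, 5 cuts → 6 fragments:
  1–48 → 48 bp
  49–99 → 51 bp
  100–167 → 68 bp
  168–175 → 8 bp
  176–200 → 25 bp
  201–215 → 15 bp
Sorted largest to smallest: 68, 51, 48, 25, 15, 8 bp.

68, 51, 48, 25, 15, 8 bp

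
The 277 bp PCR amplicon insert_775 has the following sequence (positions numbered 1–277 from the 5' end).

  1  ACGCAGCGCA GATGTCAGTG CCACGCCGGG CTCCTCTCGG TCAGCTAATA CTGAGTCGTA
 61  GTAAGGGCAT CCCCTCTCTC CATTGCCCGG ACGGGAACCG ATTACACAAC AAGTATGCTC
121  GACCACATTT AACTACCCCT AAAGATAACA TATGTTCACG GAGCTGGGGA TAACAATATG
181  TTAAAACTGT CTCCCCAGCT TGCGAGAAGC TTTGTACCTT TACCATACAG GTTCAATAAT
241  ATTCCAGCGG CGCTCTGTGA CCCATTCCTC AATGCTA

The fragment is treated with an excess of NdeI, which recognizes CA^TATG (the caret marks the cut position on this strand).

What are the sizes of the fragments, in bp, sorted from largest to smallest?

150, 127 bp

The NdeI site (CATATG) starts at position 149.
NdeI cuts after base 2 of each site, so after position 150.
Linear molecule, 1 cut → 2 fragments:
  1–150 → 150 bp
  151–277 → 127 bp
Sorted largest to smallest: 150, 127 bp.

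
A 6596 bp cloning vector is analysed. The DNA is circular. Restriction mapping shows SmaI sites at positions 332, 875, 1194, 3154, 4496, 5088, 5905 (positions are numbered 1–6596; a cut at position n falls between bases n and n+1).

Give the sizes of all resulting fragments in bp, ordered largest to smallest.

Circular molecule, 7 cuts → 7 fragments:
  875 − 332 = 543 bp
  1194 − 875 = 319 bp
  3154 − 1194 = 1960 bp
  4496 − 3154 = 1342 bp
  5088 − 4496 = 592 bp
  5905 − 5088 = 817 bp
  wrap: 6596 − 5905 + 332 = 1023 bp
Sorted largest to smallest: 1960, 1342, 1023, 817, 592, 543, 319 bp.

1960, 1342, 1023, 817, 592, 543, 319 bp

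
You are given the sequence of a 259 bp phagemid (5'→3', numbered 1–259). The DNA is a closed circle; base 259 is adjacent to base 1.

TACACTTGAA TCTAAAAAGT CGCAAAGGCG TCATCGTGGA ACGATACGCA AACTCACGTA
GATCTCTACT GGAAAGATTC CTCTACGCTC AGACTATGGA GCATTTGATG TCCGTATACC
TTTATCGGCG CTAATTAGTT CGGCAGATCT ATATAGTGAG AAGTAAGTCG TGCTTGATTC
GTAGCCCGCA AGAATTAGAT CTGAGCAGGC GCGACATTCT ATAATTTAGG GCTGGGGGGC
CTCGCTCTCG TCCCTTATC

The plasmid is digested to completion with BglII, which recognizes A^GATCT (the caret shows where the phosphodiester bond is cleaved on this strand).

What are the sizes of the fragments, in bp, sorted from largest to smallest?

BglII sites (AGATCT) start at positions 60, 145, 197.
BglII cuts after the first base of each site, so after positions 60, 145, 197.
Circular molecule, 3 cuts → 3 fragments:
  61–145 → 85 bp
  146–197 → 52 bp
  198–259 then 1–60 → 62 + 60 = 122 bp
Sorted largest to smallest: 122, 85, 52 bp.

122, 85, 52 bp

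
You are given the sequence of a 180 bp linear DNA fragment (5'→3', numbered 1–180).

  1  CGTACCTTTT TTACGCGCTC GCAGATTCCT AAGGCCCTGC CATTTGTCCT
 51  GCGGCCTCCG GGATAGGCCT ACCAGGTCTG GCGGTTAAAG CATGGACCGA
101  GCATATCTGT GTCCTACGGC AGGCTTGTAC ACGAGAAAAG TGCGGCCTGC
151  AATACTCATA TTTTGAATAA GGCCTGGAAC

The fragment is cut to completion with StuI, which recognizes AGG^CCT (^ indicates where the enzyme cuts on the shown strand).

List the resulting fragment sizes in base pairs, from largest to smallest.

StuI sites (AGGCCT) start at positions 65, 170.
StuI cuts after base 3 of each site, so after positions 67, 172.
Linear molecule, 2 cuts → 3 fragments:
  1–67 → 67 bp
  68–172 → 105 bp
  173–180 → 8 bp
Sorted largest to smallest: 105, 67, 8 bp.

105, 67, 8 bp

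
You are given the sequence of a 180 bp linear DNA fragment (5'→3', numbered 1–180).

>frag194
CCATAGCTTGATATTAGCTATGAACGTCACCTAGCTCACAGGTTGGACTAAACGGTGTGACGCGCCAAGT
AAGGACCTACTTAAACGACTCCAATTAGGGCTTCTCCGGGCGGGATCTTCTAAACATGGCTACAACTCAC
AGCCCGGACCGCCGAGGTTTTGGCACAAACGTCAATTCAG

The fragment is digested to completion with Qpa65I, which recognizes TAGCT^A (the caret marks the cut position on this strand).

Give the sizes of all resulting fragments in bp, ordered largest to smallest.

The Qpa65I site (TAGCTA) starts at position 15.
Qpa65I cuts after base 5 of each site (before the last base), so after position 19.
Linear molecule, 1 cut → 2 fragments:
  1–19 → 19 bp
  20–180 → 161 bp
Sorted largest to smallest: 161, 19 bp.

161, 19 bp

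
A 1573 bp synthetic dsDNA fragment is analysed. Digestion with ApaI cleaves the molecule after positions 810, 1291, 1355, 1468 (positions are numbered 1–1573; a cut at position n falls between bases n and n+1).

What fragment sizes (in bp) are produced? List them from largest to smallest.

810, 481, 113, 105, 64 bp

Linear molecule, 4 cuts → 5 fragments:
  810 − 0 = 810 bp
  1291 − 810 = 481 bp
  1355 − 1291 = 64 bp
  1468 − 1355 = 113 bp
  1573 − 1468 = 105 bp
Sorted largest to smallest: 810, 481, 113, 105, 64 bp.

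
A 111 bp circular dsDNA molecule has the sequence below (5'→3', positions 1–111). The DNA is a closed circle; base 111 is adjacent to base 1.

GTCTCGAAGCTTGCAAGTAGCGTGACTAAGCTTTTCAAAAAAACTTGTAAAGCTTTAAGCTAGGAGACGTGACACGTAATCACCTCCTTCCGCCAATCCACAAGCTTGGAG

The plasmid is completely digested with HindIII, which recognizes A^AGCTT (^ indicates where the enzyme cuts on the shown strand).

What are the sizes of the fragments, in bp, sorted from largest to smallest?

HindIII sites (AAGCTT) start at positions 7, 28, 50, 102.
HindIII cuts after the first base of each site, so after positions 7, 28, 50, 102.
Circular molecule, 4 cuts → 4 fragments:
  8–28 → 21 bp
  29–50 → 22 bp
  51–102 → 52 bp
  103–111 then 1–7 → 9 + 7 = 16 bp
Sorted largest to smallest: 52, 22, 21, 16 bp.

52, 22, 21, 16 bp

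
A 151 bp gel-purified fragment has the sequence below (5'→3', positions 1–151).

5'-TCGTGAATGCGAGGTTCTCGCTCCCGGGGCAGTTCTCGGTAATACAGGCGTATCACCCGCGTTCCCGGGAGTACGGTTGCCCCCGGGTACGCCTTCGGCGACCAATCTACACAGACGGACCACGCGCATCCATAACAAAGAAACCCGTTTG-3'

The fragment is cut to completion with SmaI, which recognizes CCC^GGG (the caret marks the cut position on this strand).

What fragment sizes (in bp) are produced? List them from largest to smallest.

SmaI sites (CCCGGG) start at positions 23, 64, 82.
SmaI cuts after base 3 of each site, so after positions 25, 66, 84.
Linear molecule, 3 cuts → 4 fragments:
  1–25 → 25 bp
  26–66 → 41 bp
  67–84 → 18 bp
  85–151 → 67 bp
Sorted largest to smallest: 67, 41, 25, 18 bp.

67, 41, 25, 18 bp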